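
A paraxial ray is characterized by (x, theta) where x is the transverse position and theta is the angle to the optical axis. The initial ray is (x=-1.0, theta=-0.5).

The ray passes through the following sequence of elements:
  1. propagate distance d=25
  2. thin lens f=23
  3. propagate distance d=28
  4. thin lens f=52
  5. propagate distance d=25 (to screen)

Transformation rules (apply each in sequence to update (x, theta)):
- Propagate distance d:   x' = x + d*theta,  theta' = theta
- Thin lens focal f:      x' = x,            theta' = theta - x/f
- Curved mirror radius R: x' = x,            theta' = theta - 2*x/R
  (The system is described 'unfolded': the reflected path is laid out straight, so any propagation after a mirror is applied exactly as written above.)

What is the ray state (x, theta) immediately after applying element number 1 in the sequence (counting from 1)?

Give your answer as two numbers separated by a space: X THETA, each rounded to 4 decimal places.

Initial: x=-1.0000 theta=-0.5000
After 1 (propagate distance d=25): x=-13.5000 theta=-0.5000
Rounded to 4 decimal places: x = -13.5000, theta = -0.5000

Answer: -13.5000 -0.5000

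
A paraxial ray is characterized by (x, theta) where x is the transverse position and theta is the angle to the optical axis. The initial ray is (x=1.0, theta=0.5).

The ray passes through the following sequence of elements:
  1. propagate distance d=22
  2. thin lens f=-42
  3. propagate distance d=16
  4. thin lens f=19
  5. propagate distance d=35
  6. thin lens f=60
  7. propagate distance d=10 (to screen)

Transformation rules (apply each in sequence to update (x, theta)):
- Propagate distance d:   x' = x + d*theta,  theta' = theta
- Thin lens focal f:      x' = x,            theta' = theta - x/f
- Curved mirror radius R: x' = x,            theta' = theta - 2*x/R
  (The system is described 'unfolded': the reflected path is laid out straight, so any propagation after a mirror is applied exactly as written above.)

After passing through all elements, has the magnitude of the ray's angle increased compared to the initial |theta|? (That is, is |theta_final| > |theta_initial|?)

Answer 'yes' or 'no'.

Initial: x=1.0000 theta=0.5000
After 1 (propagate distance d=22): x=12.0000 theta=0.5000
After 2 (thin lens f=-42): x=12.0000 theta=11/14 (≈0.7857)
After 3 (propagate distance d=16): x=172/7 (≈24.5714) theta=11/14 (≈0.7857)
After 4 (thin lens f=19): x=172/7 (≈24.5714) theta=-135/266 (≈-0.5075)
After 5 (propagate distance d=35): x=1811/266 (≈6.8083) theta=-135/266 (≈-0.5075)
After 6 (thin lens f=60): x=1811/266 (≈6.8083) theta=-9911/15960 (≈-0.6210)
After 7 (propagate distance d=10 (to screen)): x=955/1596 (≈0.5984) theta=-9911/15960 (≈-0.6210)
|theta_initial|=0.5000 |theta_final|=9911/15960 (≈0.6210) -> increased

Answer: yes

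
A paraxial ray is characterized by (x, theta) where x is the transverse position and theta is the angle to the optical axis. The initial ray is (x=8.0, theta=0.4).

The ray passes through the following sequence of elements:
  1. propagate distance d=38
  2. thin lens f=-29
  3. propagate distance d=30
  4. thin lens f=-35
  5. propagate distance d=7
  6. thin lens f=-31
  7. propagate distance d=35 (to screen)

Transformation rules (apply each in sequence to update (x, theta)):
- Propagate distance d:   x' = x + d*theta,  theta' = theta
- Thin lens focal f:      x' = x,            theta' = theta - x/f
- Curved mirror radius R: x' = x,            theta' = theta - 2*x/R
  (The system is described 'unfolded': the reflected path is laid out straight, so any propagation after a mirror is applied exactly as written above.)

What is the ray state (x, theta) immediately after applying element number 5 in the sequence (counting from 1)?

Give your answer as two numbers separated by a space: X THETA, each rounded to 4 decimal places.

Answer: 79.4400 2.8914

Derivation:
Initial: x=8.0000 theta=0.4000
After 1 (propagate distance d=38): x=23.2000 theta=0.4000
After 2 (thin lens f=-29): x=23.2000 theta=1.2000
After 3 (propagate distance d=30): x=59.2000 theta=1.2000
After 4 (thin lens f=-35): x=59.2000 theta=506/175 (≈2.8914)
After 5 (propagate distance d=7): x=79.4400 theta=506/175 (≈2.8914)
Rounded to 4 decimal places: x = 79.4400, theta = 2.8914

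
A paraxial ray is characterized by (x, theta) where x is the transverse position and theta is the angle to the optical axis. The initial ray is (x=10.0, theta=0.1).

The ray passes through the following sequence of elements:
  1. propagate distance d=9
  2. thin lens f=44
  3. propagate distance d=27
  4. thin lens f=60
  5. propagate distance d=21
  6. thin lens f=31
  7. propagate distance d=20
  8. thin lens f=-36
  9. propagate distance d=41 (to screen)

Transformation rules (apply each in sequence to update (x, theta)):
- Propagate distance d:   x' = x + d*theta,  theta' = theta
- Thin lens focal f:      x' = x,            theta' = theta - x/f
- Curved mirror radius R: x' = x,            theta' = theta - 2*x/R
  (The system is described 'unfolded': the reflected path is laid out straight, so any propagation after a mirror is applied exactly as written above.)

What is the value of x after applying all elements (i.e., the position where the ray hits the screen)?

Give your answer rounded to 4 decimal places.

Initial: x=10.0000 theta=0.1000
After 1 (propagate distance d=9): x=10.9000 theta=0.1000
After 2 (thin lens f=44): x=10.9000 theta=-13/88 (≈-0.1477)
After 3 (propagate distance d=27): x=3041/440 (≈6.9114) theta=-13/88 (≈-0.1477)
After 4 (thin lens f=60): x=3041/440 (≈6.9114) theta=-631/2400 (≈-0.2629)
After 5 (propagate distance d=21): x=12233/8800 (≈1.3901) theta=-631/2400 (≈-0.2629)
After 6 (thin lens f=31): x=12233/8800 (≈1.3901) theta=-25187/81840 (≈-0.3078)
After 7 (propagate distance d=20): x=-354521/74400 (≈-4.7651) theta=-25187/81840 (≈-0.3078)
After 8 (thin lens f=-36): x=-354521/74400 (≈-4.7651) theta=-12967051/29462400 (≈-0.4401)
After 9 (propagate distance d=41 (to screen)): x=-672039407/29462400 (≈-22.8101) theta=-12967051/29462400 (≈-0.4401)
Rounded to 4 decimal places: x = -22.8101

Answer: -22.8101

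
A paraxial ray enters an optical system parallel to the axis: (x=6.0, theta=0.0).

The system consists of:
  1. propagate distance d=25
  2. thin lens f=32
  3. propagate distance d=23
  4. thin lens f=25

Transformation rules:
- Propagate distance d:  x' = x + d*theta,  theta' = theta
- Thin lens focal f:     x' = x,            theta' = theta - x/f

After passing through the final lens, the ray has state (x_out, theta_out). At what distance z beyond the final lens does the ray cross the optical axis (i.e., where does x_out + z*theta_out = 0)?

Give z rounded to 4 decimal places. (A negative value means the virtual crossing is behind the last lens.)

Initial: x=6.0000 theta=0.0000
After 1 (propagate distance d=25): x=6.0000 theta=0.0000
After 2 (thin lens f=32): x=6.0000 theta=-0.1875
After 3 (propagate distance d=23): x=1.6875 theta=-0.1875
After 4 (thin lens f=25): x=1.6875 theta=-0.2550
z_focus = -x_out/theta_out = -(1.6875)/(-0.2550) = 225/34 ≈ 6.6176
Rounded to 4 decimal places: z = 6.6176

Answer: 6.6176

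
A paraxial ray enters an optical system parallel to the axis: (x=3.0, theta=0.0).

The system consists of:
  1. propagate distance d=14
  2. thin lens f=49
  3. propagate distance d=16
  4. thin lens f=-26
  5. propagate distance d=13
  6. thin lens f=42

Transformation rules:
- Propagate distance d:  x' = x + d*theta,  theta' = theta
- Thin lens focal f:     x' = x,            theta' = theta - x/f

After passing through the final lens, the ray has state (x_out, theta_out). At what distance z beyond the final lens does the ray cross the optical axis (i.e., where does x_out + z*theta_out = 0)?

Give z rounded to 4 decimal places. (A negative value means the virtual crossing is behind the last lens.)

Initial: x=3.0000 theta=0.0000
After 1 (propagate distance d=14): x=3.0000 theta=0.0000
After 2 (thin lens f=49): x=3.0000 theta=-3/49 (≈-0.0612)
After 3 (propagate distance d=16): x=99/49 (≈2.0204) theta=-3/49 (≈-0.0612)
After 4 (thin lens f=-26): x=99/49 (≈2.0204) theta=3/182 (≈0.0165)
After 5 (propagate distance d=13): x=219/98 (≈2.2347) theta=3/182 (≈0.0165)
After 6 (thin lens f=42): x=219/98 (≈2.2347) theta=-655/17836 (≈-0.0367)
z_focus = -x_out/theta_out = -(219/98)/(-655/17836) = 39858/655 ≈ 60.8519
Rounded to 4 decimal places: z = 60.8519

Answer: 60.8519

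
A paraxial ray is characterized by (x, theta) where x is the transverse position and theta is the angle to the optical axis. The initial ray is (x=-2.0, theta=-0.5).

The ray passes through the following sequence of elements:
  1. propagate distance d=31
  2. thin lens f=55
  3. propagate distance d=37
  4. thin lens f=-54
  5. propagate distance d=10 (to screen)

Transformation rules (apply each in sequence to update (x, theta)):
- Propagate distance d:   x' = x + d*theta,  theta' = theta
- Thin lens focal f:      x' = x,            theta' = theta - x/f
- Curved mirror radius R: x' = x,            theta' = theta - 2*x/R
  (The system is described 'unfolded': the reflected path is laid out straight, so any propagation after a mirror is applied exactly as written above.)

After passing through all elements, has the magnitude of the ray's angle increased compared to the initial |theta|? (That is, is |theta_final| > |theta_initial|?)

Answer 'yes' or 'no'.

Initial: x=-2.0000 theta=-0.5000
After 1 (propagate distance d=31): x=-17.5000 theta=-0.5000
After 2 (thin lens f=55): x=-17.5000 theta=-2/11 (≈-0.1818)
After 3 (propagate distance d=37): x=-533/22 (≈-24.2273) theta=-2/11 (≈-0.1818)
After 4 (thin lens f=-54): x=-533/22 (≈-24.2273) theta=-749/1188 (≈-0.6305)
After 5 (propagate distance d=10 (to screen)): x=-9068/297 (≈-30.5320) theta=-749/1188 (≈-0.6305)
|theta_initial|=0.5000 |theta_final|=749/1188 (≈0.6305) -> increased

Answer: yes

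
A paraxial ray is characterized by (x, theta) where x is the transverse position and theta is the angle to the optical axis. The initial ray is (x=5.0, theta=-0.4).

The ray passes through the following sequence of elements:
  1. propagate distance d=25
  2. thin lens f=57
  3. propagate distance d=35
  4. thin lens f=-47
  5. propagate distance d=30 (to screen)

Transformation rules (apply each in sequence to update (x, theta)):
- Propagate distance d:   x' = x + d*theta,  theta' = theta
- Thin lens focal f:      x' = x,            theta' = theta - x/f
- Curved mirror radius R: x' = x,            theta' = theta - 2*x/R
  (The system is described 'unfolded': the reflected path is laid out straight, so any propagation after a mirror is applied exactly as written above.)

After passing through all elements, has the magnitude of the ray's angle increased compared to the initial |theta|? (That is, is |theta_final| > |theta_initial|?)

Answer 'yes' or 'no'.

Answer: yes

Derivation:
Initial: x=5.0000 theta=-0.4000
After 1 (propagate distance d=25): x=-5.0000 theta=-0.4000
After 2 (thin lens f=57): x=-5.0000 theta=-89/285 (≈-0.3123)
After 3 (propagate distance d=35): x=-908/57 (≈-15.9298) theta=-89/285 (≈-0.3123)
After 4 (thin lens f=-47): x=-908/57 (≈-15.9298) theta=-8723/13395 (≈-0.6512)
After 5 (propagate distance d=30 (to screen)): x=-95014/2679 (≈-35.4662) theta=-8723/13395 (≈-0.6512)
|theta_initial|=0.4000 |theta_final|=8723/13395 (≈0.6512) -> increased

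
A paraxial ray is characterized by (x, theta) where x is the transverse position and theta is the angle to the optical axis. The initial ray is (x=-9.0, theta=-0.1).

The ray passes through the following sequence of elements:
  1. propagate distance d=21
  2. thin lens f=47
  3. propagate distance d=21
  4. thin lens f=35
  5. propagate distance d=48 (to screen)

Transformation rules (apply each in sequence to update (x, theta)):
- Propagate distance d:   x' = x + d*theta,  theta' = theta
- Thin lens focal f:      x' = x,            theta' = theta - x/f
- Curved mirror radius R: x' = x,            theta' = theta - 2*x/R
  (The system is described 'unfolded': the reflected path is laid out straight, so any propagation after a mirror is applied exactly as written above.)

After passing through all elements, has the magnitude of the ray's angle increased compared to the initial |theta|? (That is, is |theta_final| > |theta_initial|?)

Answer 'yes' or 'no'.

Answer: yes

Derivation:
Initial: x=-9.0000 theta=-0.1000
After 1 (propagate distance d=21): x=-11.1000 theta=-0.1000
After 2 (thin lens f=47): x=-11.1000 theta=32/235 (≈0.1362)
After 3 (propagate distance d=21): x=-3873/470 (≈-8.2404) theta=32/235 (≈0.1362)
After 4 (thin lens f=35): x=-3873/470 (≈-8.2404) theta=6113/16450 (≈0.3716)
After 5 (propagate distance d=48 (to screen)): x=157869/16450 (≈9.5969) theta=6113/16450 (≈0.3716)
|theta_initial|=0.1000 |theta_final|=6113/16450 (≈0.3716) -> increased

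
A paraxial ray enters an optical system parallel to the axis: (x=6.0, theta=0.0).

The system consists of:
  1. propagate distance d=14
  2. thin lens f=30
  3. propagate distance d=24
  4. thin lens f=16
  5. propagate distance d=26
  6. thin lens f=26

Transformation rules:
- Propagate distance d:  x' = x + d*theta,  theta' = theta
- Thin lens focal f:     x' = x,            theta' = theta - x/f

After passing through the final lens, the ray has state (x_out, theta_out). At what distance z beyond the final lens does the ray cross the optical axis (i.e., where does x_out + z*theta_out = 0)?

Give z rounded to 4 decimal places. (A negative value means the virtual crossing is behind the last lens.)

Answer: -128.9167

Derivation:
Initial: x=6.0000 theta=0.0000
After 1 (propagate distance d=14): x=6.0000 theta=0.0000
After 2 (thin lens f=30): x=6.0000 theta=-0.2000
After 3 (propagate distance d=24): x=1.2000 theta=-0.2000
After 4 (thin lens f=16): x=1.2000 theta=-0.2750
After 5 (propagate distance d=26): x=-5.9500 theta=-0.2750
After 6 (thin lens f=26): x=-5.9500 theta=-3/65 (≈-0.0462)
z_focus = -x_out/theta_out = -(-5.9500)/(-3/65) = -1547/12 ≈ -128.9167
Rounded to 4 decimal places: z = -128.9167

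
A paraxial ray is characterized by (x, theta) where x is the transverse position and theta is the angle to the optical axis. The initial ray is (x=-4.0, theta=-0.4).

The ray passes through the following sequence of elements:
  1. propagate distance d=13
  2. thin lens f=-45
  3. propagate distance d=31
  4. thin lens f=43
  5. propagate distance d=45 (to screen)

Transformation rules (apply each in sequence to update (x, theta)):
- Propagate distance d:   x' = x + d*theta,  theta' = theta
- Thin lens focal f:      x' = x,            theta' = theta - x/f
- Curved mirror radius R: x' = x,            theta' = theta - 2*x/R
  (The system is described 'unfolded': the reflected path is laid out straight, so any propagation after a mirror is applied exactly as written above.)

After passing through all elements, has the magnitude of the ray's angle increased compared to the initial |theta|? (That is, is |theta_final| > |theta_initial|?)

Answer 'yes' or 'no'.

Initial: x=-4.0000 theta=-0.4000
After 1 (propagate distance d=13): x=-9.2000 theta=-0.4000
After 2 (thin lens f=-45): x=-9.2000 theta=-136/225 (≈-0.6044)
After 3 (propagate distance d=31): x=-6286/225 (≈-27.9378) theta=-136/225 (≈-0.6044)
After 4 (thin lens f=43): x=-6286/225 (≈-27.9378) theta=146/3225 (≈0.0453)
After 5 (propagate distance d=45 (to screen)): x=-250588/9675 (≈-25.9006) theta=146/3225 (≈0.0453)
|theta_initial|=0.4000 |theta_final|=146/3225 (≈0.0453) -> not increased

Answer: no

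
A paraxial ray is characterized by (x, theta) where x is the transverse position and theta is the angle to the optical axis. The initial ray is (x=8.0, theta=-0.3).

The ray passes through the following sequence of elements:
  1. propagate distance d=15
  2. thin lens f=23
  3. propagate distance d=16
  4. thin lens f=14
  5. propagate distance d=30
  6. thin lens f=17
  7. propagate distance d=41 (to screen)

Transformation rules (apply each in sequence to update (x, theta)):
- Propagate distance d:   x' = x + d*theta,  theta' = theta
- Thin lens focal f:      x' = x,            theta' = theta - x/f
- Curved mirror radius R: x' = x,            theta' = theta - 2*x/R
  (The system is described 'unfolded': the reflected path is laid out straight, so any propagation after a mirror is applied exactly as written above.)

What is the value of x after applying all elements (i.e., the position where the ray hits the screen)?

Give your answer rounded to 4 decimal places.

Answer: 5.5235

Derivation:
Initial: x=8.0000 theta=-0.3000
After 1 (propagate distance d=15): x=3.5000 theta=-0.3000
After 2 (thin lens f=23): x=3.5000 theta=-52/115 (≈-0.4522)
After 3 (propagate distance d=16): x=-859/230 (≈-3.7348) theta=-52/115 (≈-0.4522)
After 4 (thin lens f=14): x=-859/230 (≈-3.7348) theta=-597/3220 (≈-0.1854)
After 5 (propagate distance d=30): x=-7484/805 (≈-9.2969) theta=-597/3220 (≈-0.1854)
After 6 (thin lens f=17): x=-7484/805 (≈-9.2969) theta=19787/54740 (≈0.3615)
After 7 (propagate distance d=41 (to screen)): x=60471/10948 (≈5.5235) theta=19787/54740 (≈0.3615)
Rounded to 4 decimal places: x = 5.5235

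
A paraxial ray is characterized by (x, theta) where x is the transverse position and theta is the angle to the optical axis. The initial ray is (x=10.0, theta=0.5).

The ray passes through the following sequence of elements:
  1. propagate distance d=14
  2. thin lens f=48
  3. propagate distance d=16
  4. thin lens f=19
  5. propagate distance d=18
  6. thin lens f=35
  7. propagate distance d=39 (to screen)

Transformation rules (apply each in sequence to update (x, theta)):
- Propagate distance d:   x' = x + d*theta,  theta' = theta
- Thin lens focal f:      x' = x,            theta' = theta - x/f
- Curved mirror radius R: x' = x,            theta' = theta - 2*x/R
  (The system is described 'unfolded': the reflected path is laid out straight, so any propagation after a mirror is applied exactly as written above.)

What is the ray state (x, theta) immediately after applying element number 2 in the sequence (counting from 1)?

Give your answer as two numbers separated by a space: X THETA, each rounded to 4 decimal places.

Answer: 17.0000 0.1458

Derivation:
Initial: x=10.0000 theta=0.5000
After 1 (propagate distance d=14): x=17.0000 theta=0.5000
After 2 (thin lens f=48): x=17.0000 theta=7/48 (≈0.1458)
Rounded to 4 decimal places: x = 17.0000, theta = 0.1458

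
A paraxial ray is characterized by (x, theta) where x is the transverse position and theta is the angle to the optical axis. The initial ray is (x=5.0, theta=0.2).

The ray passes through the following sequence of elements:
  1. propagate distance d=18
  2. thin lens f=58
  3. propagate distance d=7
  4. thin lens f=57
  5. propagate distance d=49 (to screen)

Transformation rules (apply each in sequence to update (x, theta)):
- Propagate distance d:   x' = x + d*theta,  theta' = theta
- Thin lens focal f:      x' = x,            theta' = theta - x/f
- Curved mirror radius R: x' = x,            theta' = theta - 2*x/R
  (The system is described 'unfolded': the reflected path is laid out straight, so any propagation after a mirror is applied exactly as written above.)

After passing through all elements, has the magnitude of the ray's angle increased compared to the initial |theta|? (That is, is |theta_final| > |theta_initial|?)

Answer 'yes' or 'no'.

Answer: no

Derivation:
Initial: x=5.0000 theta=0.2000
After 1 (propagate distance d=18): x=8.6000 theta=0.2000
After 2 (thin lens f=58): x=8.6000 theta=3/58 (≈0.0517)
After 3 (propagate distance d=7): x=2599/290 (≈8.9621) theta=3/58 (≈0.0517)
After 4 (thin lens f=57): x=2599/290 (≈8.9621) theta=-872/8265 (≈-0.1055)
After 5 (propagate distance d=49 (to screen)): x=62687/16530 (≈3.7923) theta=-872/8265 (≈-0.1055)
|theta_initial|=0.2000 |theta_final|=872/8265 (≈0.1055) -> not increased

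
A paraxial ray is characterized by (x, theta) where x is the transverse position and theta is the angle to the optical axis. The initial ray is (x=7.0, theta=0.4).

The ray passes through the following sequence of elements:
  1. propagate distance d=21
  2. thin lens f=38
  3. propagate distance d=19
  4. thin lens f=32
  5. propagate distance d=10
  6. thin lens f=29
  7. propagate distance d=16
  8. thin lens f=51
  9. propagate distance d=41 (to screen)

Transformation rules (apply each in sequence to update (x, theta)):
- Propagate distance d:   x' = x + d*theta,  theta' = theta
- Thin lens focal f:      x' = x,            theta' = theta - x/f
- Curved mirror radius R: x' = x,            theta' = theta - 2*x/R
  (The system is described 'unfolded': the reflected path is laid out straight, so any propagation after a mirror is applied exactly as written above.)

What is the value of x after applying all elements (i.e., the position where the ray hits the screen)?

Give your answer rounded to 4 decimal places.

Initial: x=7.0000 theta=0.4000
After 1 (propagate distance d=21): x=15.4000 theta=0.4000
After 2 (thin lens f=38): x=15.4000 theta=-1/190 (≈-0.0053)
After 3 (propagate distance d=19): x=15.3000 theta=-1/190 (≈-0.0053)
After 4 (thin lens f=32): x=15.3000 theta=-2939/6080 (≈-0.4834)
After 5 (propagate distance d=10): x=31817/3040 (≈10.4661) theta=-2939/6080 (≈-0.4834)
After 6 (thin lens f=29): x=31817/3040 (≈10.4661) theta=-1567/1856 (≈-0.8443)
After 7 (propagate distance d=16): x=-268227/88160 (≈-3.0425) theta=-1567/1856 (≈-0.8443)
After 8 (thin lens f=51): x=-268227/88160 (≈-3.0425) theta=-2351887/2997440 (≈-0.7846)
After 9 (propagate distance d=41 (to screen)): x=-21109417/599488 (≈-35.2124) theta=-2351887/2997440 (≈-0.7846)
Rounded to 4 decimal places: x = -35.2124

Answer: -35.2124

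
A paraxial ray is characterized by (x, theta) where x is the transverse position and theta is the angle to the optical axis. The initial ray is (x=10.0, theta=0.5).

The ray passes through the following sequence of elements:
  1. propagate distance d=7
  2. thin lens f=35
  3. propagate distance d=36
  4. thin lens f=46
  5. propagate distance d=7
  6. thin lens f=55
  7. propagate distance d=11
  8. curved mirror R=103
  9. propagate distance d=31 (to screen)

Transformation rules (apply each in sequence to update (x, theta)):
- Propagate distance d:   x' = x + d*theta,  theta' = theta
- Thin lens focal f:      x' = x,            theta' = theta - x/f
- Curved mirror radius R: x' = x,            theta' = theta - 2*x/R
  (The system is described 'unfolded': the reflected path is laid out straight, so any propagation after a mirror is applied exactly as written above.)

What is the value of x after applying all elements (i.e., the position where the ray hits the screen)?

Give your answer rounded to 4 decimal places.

Initial: x=10.0000 theta=0.5000
After 1 (propagate distance d=7): x=13.5000 theta=0.5000
After 2 (thin lens f=35): x=13.5000 theta=4/35 (≈0.1143)
After 3 (propagate distance d=36): x=1233/70 (≈17.6143) theta=4/35 (≈0.1143)
After 4 (thin lens f=46): x=1233/70 (≈17.6143) theta=-173/644 (≈-0.2686)
After 5 (propagate distance d=7): x=50663/3220 (≈15.7339) theta=-173/644 (≈-0.2686)
After 6 (thin lens f=55): x=50663/3220 (≈15.7339) theta=-7017/12650 (≈-0.5547)
After 7 (propagate distance d=11): x=155077/16100 (≈9.6321) theta=-7017/12650 (≈-0.5547)
After 8 (curved mirror R=103): x=155077/16100 (≈9.6321) theta=-3382552/4560325 (≈-0.7417)
After 9 (propagate distance d=31 (to screen)): x=-243734207/18241300 (≈-13.3617) theta=-3382552/4560325 (≈-0.7417)
Rounded to 4 decimal places: x = -13.3617

Answer: -13.3617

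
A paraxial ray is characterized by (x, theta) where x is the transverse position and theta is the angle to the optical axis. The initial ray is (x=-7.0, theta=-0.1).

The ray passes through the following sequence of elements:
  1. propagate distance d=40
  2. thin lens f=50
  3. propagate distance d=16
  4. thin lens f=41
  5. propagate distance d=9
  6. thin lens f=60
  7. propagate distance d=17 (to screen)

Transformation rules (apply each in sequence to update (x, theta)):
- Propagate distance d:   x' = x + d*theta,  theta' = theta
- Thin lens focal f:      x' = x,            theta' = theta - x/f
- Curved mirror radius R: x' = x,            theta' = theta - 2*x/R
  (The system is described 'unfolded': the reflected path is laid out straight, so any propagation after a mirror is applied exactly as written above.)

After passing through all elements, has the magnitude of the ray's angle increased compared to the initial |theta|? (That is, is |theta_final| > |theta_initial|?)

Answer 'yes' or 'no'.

Answer: yes

Derivation:
Initial: x=-7.0000 theta=-0.1000
After 1 (propagate distance d=40): x=-11.0000 theta=-0.1000
After 2 (thin lens f=50): x=-11.0000 theta=0.1200
After 3 (propagate distance d=16): x=-9.0800 theta=0.1200
After 4 (thin lens f=41): x=-9.0800 theta=14/41 (≈0.3415)
After 5 (propagate distance d=9): x=-6157/1025 (≈-6.0068) theta=14/41 (≈0.3415)
After 6 (thin lens f=60): x=-6157/1025 (≈-6.0068) theta=27157/61500 (≈0.4416)
After 7 (propagate distance d=17 (to screen)): x=92249/61500 (≈1.5000) theta=27157/61500 (≈0.4416)
|theta_initial|=0.1000 |theta_final|=27157/61500 (≈0.4416) -> increased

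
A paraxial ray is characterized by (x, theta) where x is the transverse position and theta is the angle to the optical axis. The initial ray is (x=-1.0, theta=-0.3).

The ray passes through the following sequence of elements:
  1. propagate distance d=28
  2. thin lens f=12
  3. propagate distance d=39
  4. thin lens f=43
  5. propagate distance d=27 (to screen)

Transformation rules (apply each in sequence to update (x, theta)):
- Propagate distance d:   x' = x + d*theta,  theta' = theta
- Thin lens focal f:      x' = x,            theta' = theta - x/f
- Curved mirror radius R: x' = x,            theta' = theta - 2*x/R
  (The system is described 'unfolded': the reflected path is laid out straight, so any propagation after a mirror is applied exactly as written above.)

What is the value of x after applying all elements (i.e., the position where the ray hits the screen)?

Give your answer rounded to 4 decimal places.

Answer: 16.5663

Derivation:
Initial: x=-1.0000 theta=-0.3000
After 1 (propagate distance d=28): x=-9.4000 theta=-0.3000
After 2 (thin lens f=12): x=-9.4000 theta=29/60 (≈0.4833)
After 3 (propagate distance d=39): x=9.4500 theta=29/60 (≈0.4833)
After 4 (thin lens f=43): x=9.4500 theta=34/129 (≈0.2636)
After 5 (propagate distance d=27 (to screen)): x=14247/860 (≈16.5663) theta=34/129 (≈0.2636)
Rounded to 4 decimal places: x = 16.5663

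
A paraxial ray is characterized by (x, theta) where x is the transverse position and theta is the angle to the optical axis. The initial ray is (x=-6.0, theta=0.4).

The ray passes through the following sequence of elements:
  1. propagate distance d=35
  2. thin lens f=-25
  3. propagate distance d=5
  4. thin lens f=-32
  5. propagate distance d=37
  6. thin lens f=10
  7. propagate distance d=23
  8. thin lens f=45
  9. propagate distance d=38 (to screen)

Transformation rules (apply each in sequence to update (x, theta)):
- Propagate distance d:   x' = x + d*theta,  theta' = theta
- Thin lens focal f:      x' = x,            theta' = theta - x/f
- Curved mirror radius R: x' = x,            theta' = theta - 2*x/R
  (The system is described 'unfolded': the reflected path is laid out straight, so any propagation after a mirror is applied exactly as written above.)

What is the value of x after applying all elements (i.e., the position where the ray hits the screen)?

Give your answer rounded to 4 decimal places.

Initial: x=-6.0000 theta=0.4000
After 1 (propagate distance d=35): x=8.0000 theta=0.4000
After 2 (thin lens f=-25): x=8.0000 theta=0.7200
After 3 (propagate distance d=5): x=11.6000 theta=0.7200
After 4 (thin lens f=-32): x=11.6000 theta=1.0825
After 5 (propagate distance d=37): x=51.6525 theta=1.0825
After 6 (thin lens f=10): x=51.6525 theta=-16331/4000 (≈-4.0828)
After 7 (propagate distance d=23): x=-169003/4000 (≈-42.2508) theta=-16331/4000 (≈-4.0828)
After 8 (thin lens f=45): x=-169003/4000 (≈-42.2508) theta=-141473/45000 (≈-3.1438)
After 9 (propagate distance d=38 (to screen)): x=-29109031/180000 (≈-161.7168) theta=-141473/45000 (≈-3.1438)
Rounded to 4 decimal places: x = -161.7168

Answer: -161.7168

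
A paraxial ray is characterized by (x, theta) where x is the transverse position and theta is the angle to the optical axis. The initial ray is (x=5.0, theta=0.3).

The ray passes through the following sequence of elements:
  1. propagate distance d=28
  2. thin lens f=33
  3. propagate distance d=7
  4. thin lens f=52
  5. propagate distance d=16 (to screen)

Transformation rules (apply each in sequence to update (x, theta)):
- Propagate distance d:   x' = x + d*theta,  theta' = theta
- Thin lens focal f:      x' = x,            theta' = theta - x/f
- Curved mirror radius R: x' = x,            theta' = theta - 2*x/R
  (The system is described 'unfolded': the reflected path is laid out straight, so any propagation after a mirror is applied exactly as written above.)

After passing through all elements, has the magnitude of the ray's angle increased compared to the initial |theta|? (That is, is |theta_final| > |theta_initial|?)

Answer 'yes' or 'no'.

Answer: yes

Derivation:
Initial: x=5.0000 theta=0.3000
After 1 (propagate distance d=28): x=13.4000 theta=0.3000
After 2 (thin lens f=33): x=13.4000 theta=-7/66 (≈-0.1061)
After 3 (propagate distance d=7): x=4177/330 (≈12.6576) theta=-7/66 (≈-0.1061)
After 4 (thin lens f=52): x=4177/330 (≈12.6576) theta=-1999/5720 (≈-0.3495)
After 5 (propagate distance d=16 (to screen)): x=30313/4290 (≈7.0660) theta=-1999/5720 (≈-0.3495)
|theta_initial|=0.3000 |theta_final|=1999/5720 (≈0.3495) -> increased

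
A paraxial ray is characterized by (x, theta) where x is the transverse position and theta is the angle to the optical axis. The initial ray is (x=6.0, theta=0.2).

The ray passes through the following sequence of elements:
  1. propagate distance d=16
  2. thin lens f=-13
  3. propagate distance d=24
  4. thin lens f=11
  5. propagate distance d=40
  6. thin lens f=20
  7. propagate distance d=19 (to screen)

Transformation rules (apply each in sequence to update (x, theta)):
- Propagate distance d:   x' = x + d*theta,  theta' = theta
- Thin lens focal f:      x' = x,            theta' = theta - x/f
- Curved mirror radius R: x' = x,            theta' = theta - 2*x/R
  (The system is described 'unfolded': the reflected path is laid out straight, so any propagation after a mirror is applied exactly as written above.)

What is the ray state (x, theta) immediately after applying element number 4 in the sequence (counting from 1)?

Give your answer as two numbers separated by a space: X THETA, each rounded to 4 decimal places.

Initial: x=6.0000 theta=0.2000
After 1 (propagate distance d=16): x=9.2000 theta=0.2000
After 2 (thin lens f=-13): x=9.2000 theta=59/65 (≈0.9077)
After 3 (propagate distance d=24): x=2014/65 (≈30.9846) theta=59/65 (≈0.9077)
After 4 (thin lens f=11): x=2014/65 (≈30.9846) theta=-21/11 (≈-1.9091)
Rounded to 4 decimal places: x = 30.9846, theta = -1.9091

Answer: 30.9846 -1.9091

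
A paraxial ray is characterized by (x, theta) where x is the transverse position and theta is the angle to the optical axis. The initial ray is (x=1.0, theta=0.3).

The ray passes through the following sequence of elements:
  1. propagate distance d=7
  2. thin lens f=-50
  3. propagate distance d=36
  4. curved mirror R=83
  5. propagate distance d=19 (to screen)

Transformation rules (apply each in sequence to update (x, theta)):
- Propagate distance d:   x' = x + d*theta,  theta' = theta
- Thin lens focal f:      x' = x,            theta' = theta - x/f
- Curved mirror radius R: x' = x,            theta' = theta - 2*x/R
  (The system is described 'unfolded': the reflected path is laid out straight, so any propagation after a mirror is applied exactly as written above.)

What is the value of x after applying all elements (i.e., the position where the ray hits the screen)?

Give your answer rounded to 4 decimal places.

Answer: 15.6243

Derivation:
Initial: x=1.0000 theta=0.3000
After 1 (propagate distance d=7): x=3.1000 theta=0.3000
After 2 (thin lens f=-50): x=3.1000 theta=0.3620
After 3 (propagate distance d=36): x=16.1320 theta=0.3620
After 4 (curved mirror R=83): x=16.1320 theta=-1109/41500 (≈-0.0267)
After 5 (propagate distance d=19 (to screen)): x=648407/41500 (≈15.6243) theta=-1109/41500 (≈-0.0267)
Rounded to 4 decimal places: x = 15.6243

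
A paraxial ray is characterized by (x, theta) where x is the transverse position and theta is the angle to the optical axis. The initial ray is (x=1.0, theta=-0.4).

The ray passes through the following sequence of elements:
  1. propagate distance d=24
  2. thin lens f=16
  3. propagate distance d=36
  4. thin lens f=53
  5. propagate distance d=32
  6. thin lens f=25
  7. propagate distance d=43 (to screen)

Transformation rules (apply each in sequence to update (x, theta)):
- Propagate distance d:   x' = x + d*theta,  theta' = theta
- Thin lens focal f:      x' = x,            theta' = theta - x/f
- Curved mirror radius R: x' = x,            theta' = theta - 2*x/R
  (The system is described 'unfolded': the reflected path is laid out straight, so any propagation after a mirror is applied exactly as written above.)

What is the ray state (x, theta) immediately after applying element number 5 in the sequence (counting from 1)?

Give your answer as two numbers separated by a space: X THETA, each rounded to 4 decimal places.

Initial: x=1.0000 theta=-0.4000
After 1 (propagate distance d=24): x=-8.6000 theta=-0.4000
After 2 (thin lens f=16): x=-8.6000 theta=0.1375
After 3 (propagate distance d=36): x=-3.6500 theta=0.1375
After 4 (thin lens f=53): x=-3.6500 theta=175/848 (≈0.2064)
After 5 (propagate distance d=32): x=3131/1060 (≈2.9538) theta=175/848 (≈0.2064)
Rounded to 4 decimal places: x = 2.9538, theta = 0.2064

Answer: 2.9538 0.2064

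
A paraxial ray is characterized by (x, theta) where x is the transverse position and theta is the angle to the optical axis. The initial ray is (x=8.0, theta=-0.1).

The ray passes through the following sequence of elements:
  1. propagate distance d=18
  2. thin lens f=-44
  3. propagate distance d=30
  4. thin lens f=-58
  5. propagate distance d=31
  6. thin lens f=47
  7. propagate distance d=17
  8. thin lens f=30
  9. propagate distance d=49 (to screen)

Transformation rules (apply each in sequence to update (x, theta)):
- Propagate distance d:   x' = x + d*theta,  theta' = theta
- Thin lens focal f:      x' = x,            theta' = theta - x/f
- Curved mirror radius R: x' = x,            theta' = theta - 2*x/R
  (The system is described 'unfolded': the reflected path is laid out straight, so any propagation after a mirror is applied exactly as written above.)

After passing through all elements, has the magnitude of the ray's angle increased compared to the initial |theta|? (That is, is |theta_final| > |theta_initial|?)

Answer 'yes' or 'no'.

Initial: x=8.0000 theta=-0.1000
After 1 (propagate distance d=18): x=6.2000 theta=-0.1000
After 2 (thin lens f=-44): x=6.2000 theta=9/220 (≈0.0409)
After 3 (propagate distance d=30): x=817/110 (≈7.4273) theta=9/220 (≈0.0409)
After 4 (thin lens f=-58): x=817/110 (≈7.4273) theta=49/290 (≈0.1690)
After 5 (propagate distance d=31): x=20201/1595 (≈12.6652) theta=49/290 (≈0.1690)
After 6 (thin lens f=47): x=20201/1595 (≈12.6652) theta=-15069/149930 (≈-0.1005)
After 7 (propagate distance d=17): x=1642721/149930 (≈10.9566) theta=-15069/149930 (≈-0.1005)
After 8 (thin lens f=30): x=1642721/149930 (≈10.9566) theta=-2094791/4497900 (≈-0.4657)
After 9 (propagate distance d=49 (to screen)): x=-53363129/4497900 (≈-11.8640) theta=-2094791/4497900 (≈-0.4657)
|theta_initial|=0.1000 |theta_final|=2094791/4497900 (≈0.4657) -> increased

Answer: yes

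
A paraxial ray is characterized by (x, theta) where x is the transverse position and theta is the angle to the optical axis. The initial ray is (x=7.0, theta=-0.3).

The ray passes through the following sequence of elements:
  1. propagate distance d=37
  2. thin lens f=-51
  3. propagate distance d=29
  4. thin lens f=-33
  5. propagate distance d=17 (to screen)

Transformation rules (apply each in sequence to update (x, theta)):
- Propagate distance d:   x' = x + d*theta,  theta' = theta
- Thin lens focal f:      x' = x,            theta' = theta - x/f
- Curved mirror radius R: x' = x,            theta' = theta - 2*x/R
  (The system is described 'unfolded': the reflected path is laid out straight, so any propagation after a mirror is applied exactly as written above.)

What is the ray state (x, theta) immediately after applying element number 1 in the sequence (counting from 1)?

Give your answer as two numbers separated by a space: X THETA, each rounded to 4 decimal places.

Initial: x=7.0000 theta=-0.3000
After 1 (propagate distance d=37): x=-4.1000 theta=-0.3000
Rounded to 4 decimal places: x = -4.1000, theta = -0.3000

Answer: -4.1000 -0.3000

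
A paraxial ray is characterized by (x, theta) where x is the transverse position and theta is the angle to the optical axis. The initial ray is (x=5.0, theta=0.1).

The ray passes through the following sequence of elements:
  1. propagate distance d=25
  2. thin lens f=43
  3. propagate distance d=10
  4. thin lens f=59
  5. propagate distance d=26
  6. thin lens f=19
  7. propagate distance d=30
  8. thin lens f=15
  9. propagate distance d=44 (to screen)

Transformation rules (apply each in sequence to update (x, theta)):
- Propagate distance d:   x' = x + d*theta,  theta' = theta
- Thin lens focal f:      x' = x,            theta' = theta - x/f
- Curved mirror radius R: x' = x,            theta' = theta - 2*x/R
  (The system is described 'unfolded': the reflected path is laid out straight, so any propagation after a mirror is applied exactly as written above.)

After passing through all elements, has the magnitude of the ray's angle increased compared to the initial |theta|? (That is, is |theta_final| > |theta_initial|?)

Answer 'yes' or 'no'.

Answer: yes

Derivation:
Initial: x=5.0000 theta=0.1000
After 1 (propagate distance d=25): x=7.5000 theta=0.1000
After 2 (thin lens f=43): x=7.5000 theta=-16/215 (≈-0.0744)
After 3 (propagate distance d=10): x=581/86 (≈6.7558) theta=-16/215 (≈-0.0744)
After 4 (thin lens f=59): x=581/86 (≈6.7558) theta=-4793/25370 (≈-0.1889)
After 5 (propagate distance d=26): x=46777/25370 (≈1.8438) theta=-4793/25370 (≈-0.1889)
After 6 (thin lens f=19): x=46777/25370 (≈1.8438) theta=-68922/241015 (≈-0.2860)
After 7 (propagate distance d=30): x=-3246557/482030 (≈-6.7352) theta=-68922/241015 (≈-0.2860)
After 8 (thin lens f=15): x=-3246557/482030 (≈-6.7352) theta=1178897/7230450 (≈0.1630)
After 9 (propagate distance d=44 (to screen)): x=3173113/7230450 (≈0.4389) theta=1178897/7230450 (≈0.1630)
|theta_initial|=0.1000 |theta_final|=1178897/7230450 (≈0.1630) -> increased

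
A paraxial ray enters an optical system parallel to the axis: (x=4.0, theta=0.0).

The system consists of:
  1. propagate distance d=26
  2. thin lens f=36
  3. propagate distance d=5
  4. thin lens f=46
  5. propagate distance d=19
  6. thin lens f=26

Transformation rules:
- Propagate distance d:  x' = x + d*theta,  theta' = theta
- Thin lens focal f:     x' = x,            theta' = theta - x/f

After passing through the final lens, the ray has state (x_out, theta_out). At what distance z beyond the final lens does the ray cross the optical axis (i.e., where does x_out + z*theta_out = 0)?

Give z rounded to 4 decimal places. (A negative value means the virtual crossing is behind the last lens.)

Answer: -0.4896

Derivation:
Initial: x=4.0000 theta=0.0000
After 1 (propagate distance d=26): x=4.0000 theta=0.0000
After 2 (thin lens f=36): x=4.0000 theta=-1/9 (≈-0.1111)
After 3 (propagate distance d=5): x=31/9 (≈3.4444) theta=-1/9 (≈-0.1111)
After 4 (thin lens f=46): x=31/9 (≈3.4444) theta=-77/414 (≈-0.1860)
After 5 (propagate distance d=19): x=-37/414 (≈-0.0894) theta=-77/414 (≈-0.1860)
After 6 (thin lens f=26): x=-37/414 (≈-0.0894) theta=-655/3588 (≈-0.1826)
z_focus = -x_out/theta_out = -(-37/414)/(-655/3588) = -962/1965 ≈ -0.4896
Rounded to 4 decimal places: z = -0.4896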